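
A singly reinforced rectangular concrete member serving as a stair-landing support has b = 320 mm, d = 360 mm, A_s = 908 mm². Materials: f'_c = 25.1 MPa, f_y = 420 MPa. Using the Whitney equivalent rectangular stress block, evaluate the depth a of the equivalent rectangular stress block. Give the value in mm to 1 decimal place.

T = A_s f_y = 908 × 420 = 381360 N = 381.36 kN.
Setting C = 0.85 f'_c a b equal to T: a = 381360/(0.85 × 25.1 × 320) = 55.9 mm.

a ≈ 55.9 mm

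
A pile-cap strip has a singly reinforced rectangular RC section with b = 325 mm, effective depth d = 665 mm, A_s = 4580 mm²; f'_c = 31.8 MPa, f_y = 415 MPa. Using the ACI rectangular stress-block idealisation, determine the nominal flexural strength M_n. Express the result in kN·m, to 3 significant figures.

M_n ≈ 1060 kN·m

T = A_s f_y = 4580 × 415 = 1900700 N = 1900.7 kN.
From C = T: a = T/(0.85 f'_c b) = 1900700/(0.85 × 31.8 × 325) = 216.36 mm.
M_n = T(d − a/2) = 1900.7 kN × (665 − 108.18) mm = 1058.35 kN·m.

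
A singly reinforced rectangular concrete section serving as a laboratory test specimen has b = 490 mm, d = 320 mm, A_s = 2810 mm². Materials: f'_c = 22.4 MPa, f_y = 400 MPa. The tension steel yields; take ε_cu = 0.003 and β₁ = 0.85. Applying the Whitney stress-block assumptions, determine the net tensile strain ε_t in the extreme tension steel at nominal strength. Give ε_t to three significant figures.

a = A_s f_y/(0.85 f'_c b) = 120.48 mm.
β₁ = 0.85, so c = a/β₁ = 120.48/0.85 = 141.74 mm.
From the linear strain diagram with ε_cu = 0.003: ε_t = 0.003 (d − c)/c = 0.003 × (320 − 141.74)/141.74 = 0.00377.
ε_t < 0.004 — the section is over-reinforced for flexure under ACI limits.

ε_t ≈ 0.00377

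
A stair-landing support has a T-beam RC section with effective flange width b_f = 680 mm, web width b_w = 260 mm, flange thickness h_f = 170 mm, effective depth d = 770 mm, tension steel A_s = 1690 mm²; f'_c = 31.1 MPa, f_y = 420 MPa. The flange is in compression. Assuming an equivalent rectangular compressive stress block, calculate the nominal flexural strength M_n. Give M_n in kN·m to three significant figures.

Tension: T = A_s f_y = 1690 × 420 = 709800 N.
Try a within the flange: a = T/(0.85 f'_c b_f) = 709800/(0.85 × 31.1 × 680) = 39.49 mm.
Since a = 39.49 ≤ h_f = 170 mm, the stress block lies entirely in the flange; analyse as a rectangular beam of width b_f.
M_n = T(d − a/2) = 709800 × (770 − 19.745) = 532.53 × 10⁶ N·mm.
M_n = 532.53 kN·m.

M_n ≈ 533 kN·m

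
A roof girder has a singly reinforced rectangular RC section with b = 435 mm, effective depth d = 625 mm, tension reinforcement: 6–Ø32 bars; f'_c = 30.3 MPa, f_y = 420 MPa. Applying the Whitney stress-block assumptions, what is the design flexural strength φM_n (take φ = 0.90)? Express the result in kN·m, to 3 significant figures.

φM_n ≈ 975 kN·m

A_s = 6 × 804 = 4824 mm².
T = A_s f_y = 4824 × 420 = 2026080 N = 2026.08 kN.
From C = T: a = T/(0.85 f'_c b) = 2026080/(0.85 × 30.3 × 435) = 180.84 mm.
M_n = T(d − a/2) = 2026.08 kN × (625 − 90.42) mm = 1083.10 kN·m.
φM_n = 0.90 × 1083.10 = 974.79 kN·m.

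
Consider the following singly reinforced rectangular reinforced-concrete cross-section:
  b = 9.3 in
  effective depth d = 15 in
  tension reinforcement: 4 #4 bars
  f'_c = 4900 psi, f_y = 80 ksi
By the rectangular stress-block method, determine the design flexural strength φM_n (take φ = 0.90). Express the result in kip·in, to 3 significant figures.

φM_n ≈ 816 kip·in

A_s = 4 × 0.2 = 0.8 in².
T = A_s f_y = 0.8 × 80 = 64 kips.
a = T/(0.85 f'_c b) = 64/(0.85 × 4.9 × 9.3) = 1.652 in.
M_n = T(d − a/2) = 64 × (15 − 0.826) = 907.1 kip·in.
φM_n = 0.90 × 907.1 = 816.4 kip·in.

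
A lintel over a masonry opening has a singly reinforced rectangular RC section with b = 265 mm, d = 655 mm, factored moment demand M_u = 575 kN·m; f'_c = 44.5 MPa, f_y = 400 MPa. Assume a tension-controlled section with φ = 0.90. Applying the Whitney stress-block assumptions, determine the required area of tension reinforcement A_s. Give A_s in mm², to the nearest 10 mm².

A_s ≈ 2650 mm²

M_n = M_u/φ = 575/0.90 = 638.889 kN·m.
With M_n = 0.85 f'_c a b (d − a/2), solve the quadratic for a:
a = d − √(d² − 2M_n/(0.85 f'_c b)) = 655 − √(655² − 2 × 638.889×10⁶/(0.85 × 44.5 × 265)) = 105.87 mm.
A_s = 0.85 f'_c a b / f_y = 0.85 × 44.5 × 105.87 × 265 / 400 = 2653.0 mm².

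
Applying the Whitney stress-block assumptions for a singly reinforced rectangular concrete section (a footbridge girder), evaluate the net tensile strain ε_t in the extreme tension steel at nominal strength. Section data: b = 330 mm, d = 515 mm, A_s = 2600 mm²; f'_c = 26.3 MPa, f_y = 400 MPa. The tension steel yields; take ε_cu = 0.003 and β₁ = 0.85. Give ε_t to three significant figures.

a = A_s f_y/(0.85 f'_c b) = 140.98 mm.
β₁ = 0.85, so c = a/β₁ = 140.98/0.85 = 165.86 mm.
From the linear strain diagram with ε_cu = 0.003: ε_t = 0.003 (d − c)/c = 0.003 × (515 − 165.86)/165.86 = 0.00632.
Since ε_t ≥ 0.005, the section is tension-controlled.

ε_t ≈ 0.00632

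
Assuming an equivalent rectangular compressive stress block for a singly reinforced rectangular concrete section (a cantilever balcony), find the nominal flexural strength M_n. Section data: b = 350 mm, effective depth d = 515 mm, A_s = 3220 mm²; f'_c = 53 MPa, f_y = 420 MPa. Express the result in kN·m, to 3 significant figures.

T = A_s f_y = 3220 × 420 = 1352400 N = 1352.4 kN.
From C = T: a = T/(0.85 f'_c b) = 1352400/(0.85 × 53 × 350) = 85.77 mm.
M_n = T(d − a/2) = 1352.4 kN × (515 − 42.885) mm = 638.49 kN·m.

M_n ≈ 638 kN·m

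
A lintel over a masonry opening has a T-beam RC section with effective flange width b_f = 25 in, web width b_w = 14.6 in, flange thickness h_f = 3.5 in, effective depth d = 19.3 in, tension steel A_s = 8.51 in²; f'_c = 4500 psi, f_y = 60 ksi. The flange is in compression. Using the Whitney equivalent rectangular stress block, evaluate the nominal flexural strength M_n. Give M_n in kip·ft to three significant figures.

Tension: T = A_s f_y = 8.51 × 60 = 510.6 kips.
Try a within the flange: a = T/(0.85 f'_c b_f) = 510.6/(0.85 × 4.5 × 25) = 5.340 in.
a = 5.340 > h_f = 3.5 in: the block extends into the web. Split into flange-overhang and web parts.
C_f = 0.85 f'_c (b_f − b_w) h_f = 0.85 × 4.5 × (25 − 14.6) × 3.5 = 139.2 kips.
Remaining web compression depth: a_w = (T − C_f)/(0.85 f'_c b_w) = (510.6 − 139.2)/(0.85 × 4.5 × 14.6) = 6.651 in.
M_n = C_f(d − h_f/2) + (T − C_f)(d − a_w/2) = 139.2 × (19.3 − 1.75) + 371.4 × (19.3 − 3.3255) = 2443.0 + 5932.9 = 8375.9 kip·in.
M_n = 8375.9/12 = 697.99 kip·ft.

M_n ≈ 698 kip·ft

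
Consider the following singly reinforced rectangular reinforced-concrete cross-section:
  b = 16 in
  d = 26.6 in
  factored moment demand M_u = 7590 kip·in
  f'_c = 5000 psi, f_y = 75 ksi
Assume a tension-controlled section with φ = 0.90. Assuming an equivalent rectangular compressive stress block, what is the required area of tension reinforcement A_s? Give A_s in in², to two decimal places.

A_s ≈ 4.68 in²

M_n = M_u/φ = 7590/0.90 = 8433.33 kip·in.
From M_n = 0.85 f'_c a b (d − a/2):
a = d − √(d² − 2M_n/(0.85 f'_c b)) = 26.6 − √(26.6² − 2 × 8433.33/(0.85 × 5 × 16)) = 5.164 in.
A_s = 0.85 f'_c a b / f_y = 0.85 × 5 × 5.164 × 16 / 75 = 4.682 in².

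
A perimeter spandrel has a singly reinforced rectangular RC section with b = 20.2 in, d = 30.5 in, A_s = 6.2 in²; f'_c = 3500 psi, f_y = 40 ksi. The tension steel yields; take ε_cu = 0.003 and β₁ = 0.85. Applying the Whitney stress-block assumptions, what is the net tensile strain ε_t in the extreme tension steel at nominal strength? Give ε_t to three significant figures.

ε_t ≈ 0.0158

a = A_s f_y/(0.85 f'_c b) = 4.127 in.
β₁ = 0.85, so c = a/β₁ = 4.127/0.85 = 4.855 in.
From the linear strain diagram with ε_cu = 0.003: ε_t = 0.003 (d − c)/c = 0.003 × (30.5 − 4.855)/4.855 = 0.0158.
Since ε_t ≥ 0.005, the section is tension-controlled.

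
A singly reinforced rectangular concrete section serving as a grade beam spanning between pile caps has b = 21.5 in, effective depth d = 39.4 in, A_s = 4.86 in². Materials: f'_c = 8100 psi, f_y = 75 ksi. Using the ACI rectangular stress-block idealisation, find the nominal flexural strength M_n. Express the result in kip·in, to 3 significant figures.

M_n ≈ 13900 kip·in

T = A_s f_y = 4.86 × 75 = 364.5 kips.
a = T/(0.85 f'_c b) = 364.5/(0.85 × 8.1 × 21.5) = 2.462 in.
M_n = T(d − a/2) = 364.5 × (39.4 − 1.231) = 13912.6 kip·in.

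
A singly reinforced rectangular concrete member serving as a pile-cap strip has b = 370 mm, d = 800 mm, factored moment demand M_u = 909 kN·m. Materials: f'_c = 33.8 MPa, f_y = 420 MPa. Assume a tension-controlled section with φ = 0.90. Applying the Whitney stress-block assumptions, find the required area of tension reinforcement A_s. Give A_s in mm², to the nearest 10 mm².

A_s ≈ 3270 mm²

M_n = M_u/φ = 909/0.90 = 1010 kN·m.
With M_n = 0.85 f'_c a b (d − a/2), solve the quadratic for a:
a = d − √(d² − 2M_n/(0.85 f'_c b)) = 800 − √(800² − 2 × 1010×10⁶/(0.85 × 33.8 × 370)) = 129.20 mm.
A_s = 0.85 f'_c a b / f_y = 0.85 × 33.8 × 129.20 × 370 / 420 = 3270.0 mm².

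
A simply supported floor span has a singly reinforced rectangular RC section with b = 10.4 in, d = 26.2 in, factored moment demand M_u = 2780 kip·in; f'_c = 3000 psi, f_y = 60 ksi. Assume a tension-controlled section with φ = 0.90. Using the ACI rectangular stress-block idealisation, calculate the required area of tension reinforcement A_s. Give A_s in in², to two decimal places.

A_s ≈ 2.17 in²

M_n = M_u/φ = 2780/0.90 = 3088.89 kip·in.
From M_n = 0.85 f'_c a b (d − a/2):
a = d − √(d² − 2M_n/(0.85 f'_c b)) = 26.2 − √(26.2² − 2 × 3088.89/(0.85 × 3 × 10.4)) = 4.905 in.
A_s = 0.85 f'_c a b / f_y = 0.85 × 3 × 4.905 × 10.4 / 60 = 2.168 in².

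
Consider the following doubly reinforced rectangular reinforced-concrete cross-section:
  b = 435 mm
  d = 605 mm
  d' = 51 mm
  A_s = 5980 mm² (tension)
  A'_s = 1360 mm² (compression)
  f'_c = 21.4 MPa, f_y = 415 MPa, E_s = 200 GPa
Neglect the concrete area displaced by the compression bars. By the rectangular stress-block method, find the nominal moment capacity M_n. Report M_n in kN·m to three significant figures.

M_n ≈ 1240 kN·m

Assume both tension and compression steel yield.
Net tension couple steel: A_s − A'_s = 4620 mm².
a = (A_s − A'_s) f_y / (0.85 f'_c b) = 1917300/(0.85 × 21.4 × 435) = 242.31 mm.
c = a/β₁ = 242.31/0.85 = 285.07 mm; ε'_s = 0.003(c − d')/c = 0.0025 ≥ f_y/E_s = 0.0021, so compression steel does yield.
M_n = (A_s − A'_s) f_y (d − a/2) + A'_s f_y (d − d') = [1917300 × (605 − 121.155) + 564400 × (605 − 51)] × 10⁻⁶ = 927.68 + 312.68 = 1240.36 kN·m.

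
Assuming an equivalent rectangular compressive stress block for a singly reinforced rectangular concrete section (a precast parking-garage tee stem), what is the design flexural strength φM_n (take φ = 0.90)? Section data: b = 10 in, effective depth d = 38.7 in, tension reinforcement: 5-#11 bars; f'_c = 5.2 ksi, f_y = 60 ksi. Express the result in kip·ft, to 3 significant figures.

A_s = 5 × 1.56 = 7.8 in².
T = A_s f_y = 7.8 × 60 = 468 kips.
a = T/(0.85 f'_c b) = 468/(0.85 × 5.2 × 10) = 10.588 in.
M_n = T(d − a/2) = 468 × (38.7 − 5.294) = 15634.0 kip·in = 15634.0/12 = 1302.83 kip·ft.
φM_n = 0.90 × 1302.83 = 1172.55 kip·ft.

φM_n ≈ 1170 kip·ft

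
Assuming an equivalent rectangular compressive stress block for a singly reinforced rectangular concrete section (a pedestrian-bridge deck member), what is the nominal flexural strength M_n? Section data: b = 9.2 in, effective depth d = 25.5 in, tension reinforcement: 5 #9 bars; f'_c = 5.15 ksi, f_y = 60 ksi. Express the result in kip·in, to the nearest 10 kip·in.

M_n ≈ 6530 kip·in

A_s = 5 × 1 = 5 in².
T = A_s f_y = 5 × 60 = 300 kips.
a = T/(0.85 f'_c b) = 300/(0.85 × 5.15 × 9.2) = 7.449 in.
M_n = T(d − a/2) = 300 × (25.5 − 3.7245) = 6532.7 kip·in.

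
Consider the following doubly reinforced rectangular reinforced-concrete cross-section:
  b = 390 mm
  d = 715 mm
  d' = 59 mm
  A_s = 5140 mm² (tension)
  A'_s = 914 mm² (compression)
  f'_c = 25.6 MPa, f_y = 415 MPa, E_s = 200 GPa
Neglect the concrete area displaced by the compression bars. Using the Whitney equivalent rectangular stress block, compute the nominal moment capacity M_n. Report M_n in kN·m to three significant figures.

Assume both tension and compression steel yield.
Net tension couple steel: A_s − A'_s = 4226 mm².
a = (A_s − A'_s) f_y / (0.85 f'_c b) = 1753790/(0.85 × 25.6 × 390) = 206.66 mm.
c = a/β₁ = 206.66/0.85 = 243.13 mm; ε'_s = 0.003(c − d')/c = 0.0023 ≥ f_y/E_s = 0.0021, so compression steel does yield.
M_n = (A_s − A'_s) f_y (d − a/2) + A'_s f_y (d − d') = [1753790 × (715 − 103.33) + 379310 × (715 − 59)] × 10⁻⁶ = 1072.74 + 248.83 = 1321.57 kN·m.

M_n ≈ 1320 kN·m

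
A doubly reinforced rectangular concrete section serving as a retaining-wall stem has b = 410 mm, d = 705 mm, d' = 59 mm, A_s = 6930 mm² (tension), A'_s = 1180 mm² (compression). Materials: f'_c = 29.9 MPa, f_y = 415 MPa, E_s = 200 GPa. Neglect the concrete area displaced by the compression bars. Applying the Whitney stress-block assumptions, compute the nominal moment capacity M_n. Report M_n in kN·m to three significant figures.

M_n ≈ 1730 kN·m

Assume both tension and compression steel yield.
Net tension couple steel: A_s − A'_s = 5750 mm².
a = (A_s − A'_s) f_y / (0.85 f'_c b) = 2386250/(0.85 × 29.9 × 410) = 229.00 mm.
c = a/β₁ = 229.00/0.836 = 273.92 mm; ε'_s = 0.003(c − d')/c = 0.0024 ≥ f_y/E_s = 0.0021, so compression steel does yield.
M_n = (A_s − A'_s) f_y (d − a/2) + A'_s f_y (d − d') = [2386250 × (705 − 114.5) + 489700 × (705 − 59)] × 10⁻⁶ = 1409.08 + 316.35 = 1725.43 kN·m.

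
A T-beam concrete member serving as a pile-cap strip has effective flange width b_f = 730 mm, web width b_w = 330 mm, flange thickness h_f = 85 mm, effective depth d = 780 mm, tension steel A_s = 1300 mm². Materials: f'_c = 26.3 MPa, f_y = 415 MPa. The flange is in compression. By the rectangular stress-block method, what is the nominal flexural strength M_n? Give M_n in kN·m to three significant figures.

Tension: T = A_s f_y = 1300 × 415 = 539500 N.
Try a within the flange: a = T/(0.85 f'_c b_f) = 539500/(0.85 × 26.3 × 730) = 33.06 mm.
Since a = 33.06 ≤ h_f = 85 mm, the stress block lies entirely in the flange; analyse as a rectangular beam of width b_f.
M_n = T(d − a/2) = 539500 × (780 − 16.53) = 411.89 × 10⁶ N·mm.
M_n = 411.89 kN·m.

M_n ≈ 412 kN·m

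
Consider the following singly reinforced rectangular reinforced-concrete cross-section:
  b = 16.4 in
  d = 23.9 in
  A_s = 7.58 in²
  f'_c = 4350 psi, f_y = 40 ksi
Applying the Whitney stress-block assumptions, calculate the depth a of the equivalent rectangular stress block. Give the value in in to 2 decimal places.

a ≈ 5.00 in

T = A_s f_y = 7.58 × 40 = 303.2 kips.
a = T/(0.85 f'_c b) = 303.2/(0.85 × 4.35 × 16.4) = 5.00 in.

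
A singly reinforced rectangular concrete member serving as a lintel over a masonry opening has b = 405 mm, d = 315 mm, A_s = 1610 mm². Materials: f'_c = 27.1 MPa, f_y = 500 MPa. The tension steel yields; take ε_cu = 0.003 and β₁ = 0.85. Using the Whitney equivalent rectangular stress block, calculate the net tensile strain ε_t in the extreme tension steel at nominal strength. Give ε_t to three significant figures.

a = A_s f_y/(0.85 f'_c b) = 86.29 mm.
β₁ = 0.85, so c = a/β₁ = 86.29/0.85 = 101.52 mm.
From the linear strain diagram with ε_cu = 0.003: ε_t = 0.003 (d − c)/c = 0.003 × (315 − 101.52)/101.52 = 0.00631.
Since ε_t ≥ 0.005, the section is tension-controlled.

ε_t ≈ 0.00631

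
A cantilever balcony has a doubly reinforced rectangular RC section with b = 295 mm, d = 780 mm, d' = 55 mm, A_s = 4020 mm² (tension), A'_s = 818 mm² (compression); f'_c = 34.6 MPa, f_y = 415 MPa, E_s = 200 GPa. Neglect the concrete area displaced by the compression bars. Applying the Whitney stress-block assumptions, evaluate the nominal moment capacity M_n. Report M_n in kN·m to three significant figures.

M_n ≈ 1180 kN·m

Assume both tension and compression steel yield.
Net tension couple steel: A_s − A'_s = 3202 mm².
a = (A_s − A'_s) f_y / (0.85 f'_c b) = 1328830/(0.85 × 34.6 × 295) = 153.16 mm.
c = a/β₁ = 153.16/0.803 = 190.73 mm; ε'_s = 0.003(c − d')/c = 0.0021 ≥ f_y/E_s = 0.0021, so compression steel does yield.
M_n = (A_s − A'_s) f_y (d − a/2) + A'_s f_y (d − d') = [1328830 × (780 − 76.58) + 339470 × (780 − 55)] × 10⁻⁶ = 934.73 + 246.12 = 1180.85 kN·m.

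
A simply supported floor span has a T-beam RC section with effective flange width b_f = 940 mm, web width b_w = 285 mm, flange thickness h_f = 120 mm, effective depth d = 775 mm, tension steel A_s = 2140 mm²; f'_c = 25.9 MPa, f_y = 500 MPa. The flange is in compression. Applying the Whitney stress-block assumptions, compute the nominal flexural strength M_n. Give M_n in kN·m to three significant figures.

Tension: T = A_s f_y = 2140 × 500 = 1070000 N.
Try a within the flange: a = T/(0.85 f'_c b_f) = 1070000/(0.85 × 25.9 × 940) = 51.71 mm.
Since a = 51.71 ≤ h_f = 120 mm, the stress block lies entirely in the flange; analyse as a rectangular beam of width b_f.
M_n = T(d − a/2) = 1070000 × (775 − 25.855) = 801.59 × 10⁶ N·mm.
M_n = 801.59 kN·m.

M_n ≈ 802 kN·m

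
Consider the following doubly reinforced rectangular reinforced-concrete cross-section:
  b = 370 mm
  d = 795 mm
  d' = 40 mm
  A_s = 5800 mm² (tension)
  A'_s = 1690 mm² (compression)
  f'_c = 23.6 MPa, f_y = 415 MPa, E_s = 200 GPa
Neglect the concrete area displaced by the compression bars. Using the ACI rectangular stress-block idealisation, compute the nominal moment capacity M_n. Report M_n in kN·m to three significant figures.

Assume both tension and compression steel yield.
Net tension couple steel: A_s − A'_s = 4110 mm².
a = (A_s − A'_s) f_y / (0.85 f'_c b) = 1705650/(0.85 × 23.6 × 370) = 229.80 mm.
c = a/β₁ = 229.80/0.85 = 270.35 mm; ε'_s = 0.003(c − d')/c = 0.0026 ≥ f_y/E_s = 0.0021, so compression steel does yield.
M_n = (A_s − A'_s) f_y (d − a/2) + A'_s f_y (d − d') = [1705650 × (795 − 114.9) + 701350 × (795 − 40)] × 10⁻⁶ = 1160.01 + 529.52 = 1689.53 kN·m.

M_n ≈ 1690 kN·m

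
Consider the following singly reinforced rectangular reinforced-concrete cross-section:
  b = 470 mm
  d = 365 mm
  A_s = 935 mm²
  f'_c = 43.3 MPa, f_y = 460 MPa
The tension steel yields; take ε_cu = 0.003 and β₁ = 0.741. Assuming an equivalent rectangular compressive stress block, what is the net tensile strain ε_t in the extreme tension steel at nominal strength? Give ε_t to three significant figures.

ε_t ≈ 0.0296

a = A_s f_y/(0.85 f'_c b) = 24.86 mm.
β₁ = 0.741, so c = a/β₁ = 24.86/0.741 = 33.55 mm.
From the linear strain diagram with ε_cu = 0.003: ε_t = 0.003 (d − c)/c = 0.003 × (365 − 33.55)/33.55 = 0.0296.
Since ε_t ≥ 0.005, the section is tension-controlled.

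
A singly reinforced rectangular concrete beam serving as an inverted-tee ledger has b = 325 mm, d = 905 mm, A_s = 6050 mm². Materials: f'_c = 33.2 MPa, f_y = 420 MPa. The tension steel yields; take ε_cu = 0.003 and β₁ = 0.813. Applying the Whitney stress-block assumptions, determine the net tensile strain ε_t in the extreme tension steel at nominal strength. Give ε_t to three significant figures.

ε_t ≈ 0.00497

a = A_s f_y/(0.85 f'_c b) = 277.05 mm.
β₁ = 0.813, so c = a/β₁ = 277.05/0.813 = 340.77 mm.
From the linear strain diagram with ε_cu = 0.003: ε_t = 0.003 (d − c)/c = 0.003 × (905 − 340.77)/340.77 = 0.00497.
ε_t is between 0.004 and 0.005 — transition zone.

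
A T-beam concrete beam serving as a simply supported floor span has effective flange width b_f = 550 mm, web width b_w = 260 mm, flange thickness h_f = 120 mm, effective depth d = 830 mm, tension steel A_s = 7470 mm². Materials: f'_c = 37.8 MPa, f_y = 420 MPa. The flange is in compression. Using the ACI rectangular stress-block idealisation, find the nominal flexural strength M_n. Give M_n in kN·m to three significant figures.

Tension: T = A_s f_y = 7470 × 420 = 3137400 N.
Try a within the flange: a = T/(0.85 f'_c b_f) = 3137400/(0.85 × 37.8 × 550) = 177.54 mm.
a = 177.54 > h_f = 120 mm: the block extends into the web. Split into flange-overhang and web parts.
C_f = 0.85 f'_c (b_f − b_w) h_f = 0.85 × 37.8 × (550 − 260) × 120 = 1118124 N.
Remaining web compression depth: a_w = (T − C_f)/(0.85 f'_c b_w) = (3137400 − 1118124)/(0.85 × 37.8 × 260) = 241.72 mm.
M_n = C_f(d − h_f/2) + (T − C_f)(d − a_w/2) = 1118124 × (830 − 60) + 2019276 × (830 − 120.86) = 860.96 + 1431.95 = 2292.91 × 10⁶ N·mm.
M_n = 2292.91 kN·m.

M_n ≈ 2290 kN·m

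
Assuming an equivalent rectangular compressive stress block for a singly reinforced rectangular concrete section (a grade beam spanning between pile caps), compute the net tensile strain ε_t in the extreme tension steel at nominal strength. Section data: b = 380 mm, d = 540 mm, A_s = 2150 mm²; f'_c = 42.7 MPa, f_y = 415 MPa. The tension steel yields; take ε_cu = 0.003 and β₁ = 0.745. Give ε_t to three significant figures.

ε_t ≈ 0.0157

a = A_s f_y/(0.85 f'_c b) = 64.69 mm.
β₁ = 0.745, so c = a/β₁ = 64.69/0.745 = 86.83 mm.
From the linear strain diagram with ε_cu = 0.003: ε_t = 0.003 (d − c)/c = 0.003 × (540 − 86.83)/86.83 = 0.0157.
Since ε_t ≥ 0.005, the section is tension-controlled.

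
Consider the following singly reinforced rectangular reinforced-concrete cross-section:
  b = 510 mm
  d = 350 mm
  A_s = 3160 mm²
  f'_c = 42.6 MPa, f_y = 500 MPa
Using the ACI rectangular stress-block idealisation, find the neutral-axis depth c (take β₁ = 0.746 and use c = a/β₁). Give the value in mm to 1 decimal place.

c ≈ 114.7 mm

T = A_s f_y = 3160 × 500 = 1580000 N = 1580 kN.
Setting C = 0.85 f'_c a b equal to T: a = 1580000/(0.85 × 42.6 × 510) = 85.558 mm.
With β₁ = 0.746, c = a/β₁ = 85.558/0.746 = 114.7 mm.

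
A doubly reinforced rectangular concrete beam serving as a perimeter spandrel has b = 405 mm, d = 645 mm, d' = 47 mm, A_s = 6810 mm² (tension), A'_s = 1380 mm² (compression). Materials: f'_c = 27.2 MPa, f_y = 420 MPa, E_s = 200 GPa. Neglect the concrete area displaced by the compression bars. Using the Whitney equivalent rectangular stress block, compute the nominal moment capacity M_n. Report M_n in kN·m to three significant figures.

M_n ≈ 1540 kN·m

Assume both tension and compression steel yield.
Net tension couple steel: A_s − A'_s = 5430 mm².
a = (A_s − A'_s) f_y / (0.85 f'_c b) = 2280600/(0.85 × 27.2 × 405) = 243.56 mm.
c = a/β₁ = 243.56/0.85 = 286.54 mm; ε'_s = 0.003(c − d')/c = 0.0025 ≥ f_y/E_s = 0.0021, so compression steel does yield.
M_n = (A_s − A'_s) f_y (d − a/2) + A'_s f_y (d − d') = [2280600 × (645 − 121.78) + 579600 × (645 − 47)] × 10⁻⁶ = 1193.26 + 346.60 = 1539.86 kN·m.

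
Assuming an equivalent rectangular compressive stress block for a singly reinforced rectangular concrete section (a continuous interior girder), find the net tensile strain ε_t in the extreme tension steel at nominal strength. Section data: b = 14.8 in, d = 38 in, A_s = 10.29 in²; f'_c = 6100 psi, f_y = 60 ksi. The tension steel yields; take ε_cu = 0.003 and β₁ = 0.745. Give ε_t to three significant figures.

ε_t ≈ 0.00756

a = A_s f_y/(0.85 f'_c b) = 8.046 in.
β₁ = 0.745, so c = a/β₁ = 8.046/0.745 = 10.800 in.
From the linear strain diagram with ε_cu = 0.003: ε_t = 0.003 (d − c)/c = 0.003 × (38 − 10.800)/10.800 = 0.00756.
Since ε_t ≥ 0.005, the section is tension-controlled.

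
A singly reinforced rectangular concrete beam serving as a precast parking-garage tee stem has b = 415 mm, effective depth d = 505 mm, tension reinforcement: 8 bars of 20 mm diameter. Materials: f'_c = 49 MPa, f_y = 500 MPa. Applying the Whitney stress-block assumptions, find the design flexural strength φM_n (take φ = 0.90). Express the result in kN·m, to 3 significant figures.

φM_n ≈ 530 kN·m

A_s = 8 × 314 = 2512 mm².
T = A_s f_y = 2512 × 500 = 1256000 N = 1256 kN.
From C = T: a = T/(0.85 f'_c b) = 1256000/(0.85 × 49 × 415) = 72.67 mm.
M_n = T(d − a/2) = 1256 kN × (505 − 36.335) mm = 588.64 kN·m.
φM_n = 0.90 × 588.64 = 529.78 kN·m.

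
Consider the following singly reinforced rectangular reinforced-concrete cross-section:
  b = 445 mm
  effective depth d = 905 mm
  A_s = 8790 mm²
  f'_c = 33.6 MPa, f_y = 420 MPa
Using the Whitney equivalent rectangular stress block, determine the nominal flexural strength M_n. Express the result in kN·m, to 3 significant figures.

T = A_s f_y = 8790 × 420 = 3691800 N = 3691.8 kN.
From C = T: a = T/(0.85 f'_c b) = 3691800/(0.85 × 33.6 × 445) = 290.48 mm.
M_n = T(d − a/2) = 3691.8 kN × (905 − 145.24) mm = 2804.88 kN·m.

M_n ≈ 2800 kN·m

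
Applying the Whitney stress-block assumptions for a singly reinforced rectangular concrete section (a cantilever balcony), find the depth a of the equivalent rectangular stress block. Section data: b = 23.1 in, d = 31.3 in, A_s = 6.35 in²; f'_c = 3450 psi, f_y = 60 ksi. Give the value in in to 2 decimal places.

T = A_s f_y = 6.35 × 60 = 381 kips.
a = T/(0.85 f'_c b) = 381/(0.85 × 3.45 × 23.1) = 5.62 in.

a ≈ 5.62 in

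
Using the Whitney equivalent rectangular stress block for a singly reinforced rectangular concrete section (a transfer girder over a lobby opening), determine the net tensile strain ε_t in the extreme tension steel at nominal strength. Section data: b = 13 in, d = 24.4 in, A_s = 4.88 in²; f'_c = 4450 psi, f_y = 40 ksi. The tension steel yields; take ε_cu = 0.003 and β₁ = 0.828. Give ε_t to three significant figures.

ε_t ≈ 0.0123

a = A_s f_y/(0.85 f'_c b) = 3.970 in.
β₁ = 0.828, so c = a/β₁ = 3.970/0.828 = 4.795 in.
From the linear strain diagram with ε_cu = 0.003: ε_t = 0.003 (d − c)/c = 0.003 × (24.4 − 4.795)/4.795 = 0.0123.
Since ε_t ≥ 0.005, the section is tension-controlled.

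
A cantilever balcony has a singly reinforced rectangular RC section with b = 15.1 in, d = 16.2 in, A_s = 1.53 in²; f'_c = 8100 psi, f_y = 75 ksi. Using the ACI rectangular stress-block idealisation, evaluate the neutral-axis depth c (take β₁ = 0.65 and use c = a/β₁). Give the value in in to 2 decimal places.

c ≈ 1.70 in

T = A_s f_y = 1.53 × 75 = 114.75 kips.
a = T/(0.85 f'_c b) = 114.75/(0.85 × 8.1 × 15.1) = 1.1038 in.
With β₁ = 0.65, c = a/β₁ = 1.1038/0.65 = 1.70 in.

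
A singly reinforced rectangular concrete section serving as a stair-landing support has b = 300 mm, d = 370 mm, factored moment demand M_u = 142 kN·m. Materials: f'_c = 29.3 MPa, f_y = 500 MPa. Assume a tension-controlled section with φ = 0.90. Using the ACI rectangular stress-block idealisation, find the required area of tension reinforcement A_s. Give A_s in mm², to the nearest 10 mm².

A_s ≈ 930 mm²

M_n = M_u/φ = 142/0.90 = 157.778 kN·m.
With M_n = 0.85 f'_c a b (d − a/2), solve the quadratic for a:
a = d − √(d² − 2M_n/(0.85 f'_c b)) = 370 − √(370² − 2 × 157.778×10⁶/(0.85 × 29.3 × 300)) = 62.32 mm.
A_s = 0.85 f'_c a b / f_y = 0.85 × 29.3 × 62.32 × 300 / 500 = 931.2 mm².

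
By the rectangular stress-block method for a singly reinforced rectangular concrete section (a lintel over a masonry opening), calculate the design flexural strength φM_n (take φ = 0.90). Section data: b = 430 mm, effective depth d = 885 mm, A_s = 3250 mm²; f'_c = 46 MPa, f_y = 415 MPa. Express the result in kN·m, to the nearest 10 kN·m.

φM_n ≈ 1030 kN·m

T = A_s f_y = 3250 × 415 = 1348750 N = 1348.75 kN.
From C = T: a = T/(0.85 f'_c b) = 1348750/(0.85 × 46 × 430) = 80.22 mm.
M_n = T(d − a/2) = 1348.75 kN × (885 − 40.11) mm = 1139.55 kN·m.
φM_n = 0.90 × 1139.55 = 1025.60 kN·m.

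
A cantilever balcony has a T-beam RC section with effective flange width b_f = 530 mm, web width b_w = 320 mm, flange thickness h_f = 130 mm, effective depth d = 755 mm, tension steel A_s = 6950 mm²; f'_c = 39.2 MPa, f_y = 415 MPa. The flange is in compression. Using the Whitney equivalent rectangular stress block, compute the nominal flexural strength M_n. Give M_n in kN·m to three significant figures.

Tension: T = A_s f_y = 6950 × 415 = 2884250 N.
Try a within the flange: a = T/(0.85 f'_c b_f) = 2884250/(0.85 × 39.2 × 530) = 163.32 mm.
a = 163.32 > h_f = 130 mm: the block extends into the web. Split into flange-overhang and web parts.
C_f = 0.85 f'_c (b_f − b_w) h_f = 0.85 × 39.2 × (530 − 320) × 130 = 909636 N.
Remaining web compression depth: a_w = (T − C_f)/(0.85 f'_c b_w) = (2884250 − 909636)/(0.85 × 39.2 × 320) = 185.19 mm.
M_n = C_f(d − h_f/2) + (T − C_f)(d − a_w/2) = 909636 × (755 − 65) + 1974614 × (755 − 92.595) = 627.65 + 1307.99 = 1935.64 × 10⁶ N·mm.
M_n = 1935.64 kN·m.

M_n ≈ 1940 kN·m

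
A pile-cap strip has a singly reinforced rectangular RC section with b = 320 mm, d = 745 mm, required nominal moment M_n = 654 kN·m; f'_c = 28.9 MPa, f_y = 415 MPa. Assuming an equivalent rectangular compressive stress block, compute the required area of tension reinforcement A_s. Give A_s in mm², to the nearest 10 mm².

With M_n = 0.85 f'_c a b (d − a/2), solve the quadratic for a:
a = d − √(d² − 2M_n/(0.85 f'_c b)) = 745 − √(745² − 2 × 654×10⁶/(0.85 × 28.9 × 320)) = 121.60 mm.
A_s = 0.85 f'_c a b / f_y = 0.85 × 28.9 × 121.60 × 320 / 415 = 2303.3 mm².

A_s ≈ 2300 mm²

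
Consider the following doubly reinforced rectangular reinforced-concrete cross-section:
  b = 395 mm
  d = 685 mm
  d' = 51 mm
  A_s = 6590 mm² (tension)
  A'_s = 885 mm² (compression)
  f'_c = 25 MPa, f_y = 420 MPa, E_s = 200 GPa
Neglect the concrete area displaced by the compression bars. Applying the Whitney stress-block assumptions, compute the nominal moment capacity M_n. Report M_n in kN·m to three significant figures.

Assume both tension and compression steel yield.
Net tension couple steel: A_s − A'_s = 5705 mm².
a = (A_s − A'_s) f_y / (0.85 f'_c b) = 2396100/(0.85 × 25 × 395) = 285.46 mm.
c = a/β₁ = 285.46/0.85 = 335.84 mm; ε'_s = 0.003(c − d')/c = 0.0025 ≥ f_y/E_s = 0.0021, so compression steel does yield.
M_n = (A_s − A'_s) f_y (d − a/2) + A'_s f_y (d − d') = [2396100 × (685 − 142.73) + 371700 × (685 − 51)] × 10⁻⁶ = 1299.33 + 235.66 = 1534.99 kN·m.

M_n ≈ 1530 kN·m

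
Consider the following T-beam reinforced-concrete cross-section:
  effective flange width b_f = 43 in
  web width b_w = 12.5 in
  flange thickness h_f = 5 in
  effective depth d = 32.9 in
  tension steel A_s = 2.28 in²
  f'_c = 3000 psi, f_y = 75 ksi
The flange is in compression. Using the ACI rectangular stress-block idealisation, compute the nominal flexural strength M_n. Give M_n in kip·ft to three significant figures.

Tension: T = A_s f_y = 2.28 × 75 = 171 kips.
Try a within the flange: a = T/(0.85 f'_c b_f) = 171/(0.85 × 3 × 43) = 1.560 in.
Since a = 1.560 ≤ h_f = 5 in, the stress block lies entirely in the flange; analyse as a rectangular beam of width b_f.
M_n = T(d − a/2) = 171 × (32.9 − 0.78) = 5492.5 kip·in.
M_n = 5492.5/12 = 457.71 kip·ft.

M_n ≈ 458 kip·ft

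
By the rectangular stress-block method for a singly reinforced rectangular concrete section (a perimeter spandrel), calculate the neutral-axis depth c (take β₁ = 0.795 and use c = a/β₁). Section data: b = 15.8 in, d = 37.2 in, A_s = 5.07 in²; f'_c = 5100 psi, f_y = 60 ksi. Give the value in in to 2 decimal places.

c ≈ 5.59 in

T = A_s f_y = 5.07 × 60 = 304.2 kips.
a = T/(0.85 f'_c b) = 304.2/(0.85 × 5.1 × 15.8) = 4.4413 in.
With β₁ = 0.795, c = a/β₁ = 4.4413/0.795 = 5.59 in.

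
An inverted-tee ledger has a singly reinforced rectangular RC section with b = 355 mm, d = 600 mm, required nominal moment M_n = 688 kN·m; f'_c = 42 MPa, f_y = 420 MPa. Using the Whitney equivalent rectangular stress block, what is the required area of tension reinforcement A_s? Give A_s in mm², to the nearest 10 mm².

A_s ≈ 2970 mm²

With M_n = 0.85 f'_c a b (d − a/2), solve the quadratic for a:
a = d − √(d² − 2M_n/(0.85 f'_c b)) = 600 − √(600² − 2 × 688×10⁶/(0.85 × 42 × 355)) = 98.58 mm.
A_s = 0.85 f'_c a b / f_y = 0.85 × 42 × 98.58 × 355 / 420 = 2974.7 mm².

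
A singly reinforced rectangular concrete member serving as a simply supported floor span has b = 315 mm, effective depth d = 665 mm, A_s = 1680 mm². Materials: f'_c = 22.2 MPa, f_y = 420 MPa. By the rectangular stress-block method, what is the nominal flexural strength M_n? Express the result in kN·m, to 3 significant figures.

T = A_s f_y = 1680 × 420 = 705600 N = 705.6 kN.
From C = T: a = T/(0.85 f'_c b) = 705600/(0.85 × 22.2 × 315) = 118.71 mm.
M_n = T(d − a/2) = 705.6 kN × (665 − 59.355) mm = 427.34 kN·m.

M_n ≈ 427 kN·m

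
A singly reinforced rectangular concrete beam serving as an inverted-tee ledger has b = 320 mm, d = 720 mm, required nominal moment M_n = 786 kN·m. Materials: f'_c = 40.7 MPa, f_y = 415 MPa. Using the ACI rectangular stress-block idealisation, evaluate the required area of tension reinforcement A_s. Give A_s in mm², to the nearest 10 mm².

With M_n = 0.85 f'_c a b (d − a/2), solve the quadratic for a:
a = d − √(d² − 2M_n/(0.85 f'_c b)) = 720 − √(720² − 2 × 786×10⁶/(0.85 × 40.7 × 320)) = 106.49 mm.
A_s = 0.85 f'_c a b / f_y = 0.85 × 40.7 × 106.49 × 320 / 415 = 2840.7 mm².

A_s ≈ 2840 mm²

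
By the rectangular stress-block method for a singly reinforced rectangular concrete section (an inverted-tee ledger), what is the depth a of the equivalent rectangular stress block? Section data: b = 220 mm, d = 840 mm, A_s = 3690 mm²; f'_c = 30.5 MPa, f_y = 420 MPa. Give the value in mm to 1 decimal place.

T = A_s f_y = 3690 × 420 = 1549800 N = 1549.8 kN.
Setting C = 0.85 f'_c a b equal to T: a = 1549800/(0.85 × 30.5 × 220) = 271.7 mm.

a ≈ 271.7 mm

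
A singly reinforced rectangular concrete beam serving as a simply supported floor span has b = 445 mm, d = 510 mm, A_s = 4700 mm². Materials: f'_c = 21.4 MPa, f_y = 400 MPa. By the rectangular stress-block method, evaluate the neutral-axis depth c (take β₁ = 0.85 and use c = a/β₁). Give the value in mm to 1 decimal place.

T = A_s f_y = 4700 × 400 = 1880000 N = 1880 kN.
Setting C = 0.85 f'_c a b equal to T: a = 1880000/(0.85 × 21.4 × 445) = 232.255 mm.
With β₁ = 0.85, c = a/β₁ = 232.255/0.85 = 273.2 mm.

c ≈ 273.2 mm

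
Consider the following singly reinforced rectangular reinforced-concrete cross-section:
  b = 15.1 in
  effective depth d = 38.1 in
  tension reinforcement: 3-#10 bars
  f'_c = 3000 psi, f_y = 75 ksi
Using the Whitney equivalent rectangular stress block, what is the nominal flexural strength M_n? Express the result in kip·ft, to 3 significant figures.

A_s = 3 × 1.27 = 3.81 in².
T = A_s f_y = 3.81 × 75 = 285.75 kips.
a = T/(0.85 f'_c b) = 285.75/(0.85 × 3 × 15.1) = 7.421 in.
M_n = T(d − a/2) = 285.75 × (38.1 − 3.7105) = 9826.8 kip·in = 9826.8/12 = 818.90 kip·ft.

M_n ≈ 819 kip·ft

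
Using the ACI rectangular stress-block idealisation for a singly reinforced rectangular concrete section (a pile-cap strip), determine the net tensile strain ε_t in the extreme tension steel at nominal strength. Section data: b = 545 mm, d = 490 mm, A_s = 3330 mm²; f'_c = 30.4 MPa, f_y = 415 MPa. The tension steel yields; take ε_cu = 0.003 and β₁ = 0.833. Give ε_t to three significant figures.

a = A_s f_y/(0.85 f'_c b) = 98.13 mm.
β₁ = 0.833, so c = a/β₁ = 98.13/0.833 = 117.80 mm.
From the linear strain diagram with ε_cu = 0.003: ε_t = 0.003 (d − c)/c = 0.003 × (490 − 117.80)/117.80 = 0.00948.
Since ε_t ≥ 0.005, the section is tension-controlled.

ε_t ≈ 0.00948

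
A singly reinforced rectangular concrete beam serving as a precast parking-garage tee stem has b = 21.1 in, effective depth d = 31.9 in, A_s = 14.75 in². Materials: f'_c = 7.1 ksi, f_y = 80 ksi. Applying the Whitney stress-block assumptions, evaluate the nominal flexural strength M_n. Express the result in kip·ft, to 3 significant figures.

M_n ≈ 2680 kip·ft

T = A_s f_y = 14.75 × 80 = 1180 kips.
a = T/(0.85 f'_c b) = 1180/(0.85 × 7.1 × 21.1) = 9.267 in.
M_n = T(d − a/2) = 1180 × (31.9 − 4.6335) = 32174.5 kip·in = 32174.5/12 = 2681.21 kip·ft.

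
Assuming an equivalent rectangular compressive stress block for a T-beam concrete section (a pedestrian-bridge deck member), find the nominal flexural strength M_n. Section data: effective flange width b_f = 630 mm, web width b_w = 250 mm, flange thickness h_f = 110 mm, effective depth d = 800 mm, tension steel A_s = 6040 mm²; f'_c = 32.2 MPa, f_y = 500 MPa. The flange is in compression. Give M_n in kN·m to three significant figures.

Tension: T = A_s f_y = 6040 × 500 = 3020000 N.
Try a within the flange: a = T/(0.85 f'_c b_f) = 3020000/(0.85 × 32.2 × 630) = 175.14 mm.
a = 175.14 > h_f = 110 mm: the block extends into the web. Split into flange-overhang and web parts.
C_f = 0.85 f'_c (b_f − b_w) h_f = 0.85 × 32.2 × (630 − 250) × 110 = 1144066 N.
Remaining web compression depth: a_w = (T − C_f)/(0.85 f'_c b_w) = (3020000 − 1144066)/(0.85 × 32.2 × 250) = 274.16 mm.
M_n = C_f(d − h_f/2) + (T − C_f)(d − a_w/2) = 1144066 × (800 − 55) + 1875934 × (800 − 137.08) = 852.33 + 1243.59 = 2095.92 × 10⁶ N·mm.
M_n = 2095.92 kN·m.

M_n ≈ 2100 kN·m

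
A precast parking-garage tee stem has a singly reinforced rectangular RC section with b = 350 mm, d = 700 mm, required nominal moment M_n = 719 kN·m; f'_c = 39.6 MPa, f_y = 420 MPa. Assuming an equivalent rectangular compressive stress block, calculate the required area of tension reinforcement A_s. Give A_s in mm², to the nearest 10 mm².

A_s ≈ 2620 mm²

With M_n = 0.85 f'_c a b (d − a/2), solve the quadratic for a:
a = d − √(d² − 2M_n/(0.85 f'_c b)) = 700 − √(700² − 2 × 719×10⁶/(0.85 × 39.6 × 350)) = 93.42 mm.
A_s = 0.85 f'_c a b / f_y = 0.85 × 39.6 × 93.42 × 350 / 420 = 2620.4 mm².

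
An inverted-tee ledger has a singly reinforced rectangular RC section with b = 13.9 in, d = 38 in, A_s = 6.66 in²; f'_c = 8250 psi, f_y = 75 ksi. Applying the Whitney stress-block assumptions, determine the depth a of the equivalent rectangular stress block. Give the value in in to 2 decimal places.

a ≈ 5.12 in

T = A_s f_y = 6.66 × 75 = 499.5 kips.
a = T/(0.85 f'_c b) = 499.5/(0.85 × 8.25 × 13.9) = 5.12 in.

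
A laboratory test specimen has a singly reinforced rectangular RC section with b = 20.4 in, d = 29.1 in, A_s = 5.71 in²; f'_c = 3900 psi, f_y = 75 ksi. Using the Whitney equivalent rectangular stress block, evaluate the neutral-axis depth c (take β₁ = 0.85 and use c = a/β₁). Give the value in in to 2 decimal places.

T = A_s f_y = 5.71 × 75 = 428.25 kips.
a = T/(0.85 f'_c b) = 428.25/(0.85 × 3.9 × 20.4) = 6.3326 in.
With β₁ = 0.85, c = a/β₁ = 6.3326/0.85 = 7.45 in.

c ≈ 7.45 in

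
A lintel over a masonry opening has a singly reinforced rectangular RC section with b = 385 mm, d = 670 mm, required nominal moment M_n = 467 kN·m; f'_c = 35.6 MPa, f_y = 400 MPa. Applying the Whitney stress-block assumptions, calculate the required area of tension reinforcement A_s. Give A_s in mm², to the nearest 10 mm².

With M_n = 0.85 f'_c a b (d − a/2), solve the quadratic for a:
a = d − √(d² − 2M_n/(0.85 f'_c b)) = 670 − √(670² − 2 × 467×10⁶/(0.85 × 35.6 × 385)) = 62.77 mm.
A_s = 0.85 f'_c a b / f_y = 0.85 × 35.6 × 62.77 × 385 / 400 = 1828.2 mm².

A_s ≈ 1830 mm²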